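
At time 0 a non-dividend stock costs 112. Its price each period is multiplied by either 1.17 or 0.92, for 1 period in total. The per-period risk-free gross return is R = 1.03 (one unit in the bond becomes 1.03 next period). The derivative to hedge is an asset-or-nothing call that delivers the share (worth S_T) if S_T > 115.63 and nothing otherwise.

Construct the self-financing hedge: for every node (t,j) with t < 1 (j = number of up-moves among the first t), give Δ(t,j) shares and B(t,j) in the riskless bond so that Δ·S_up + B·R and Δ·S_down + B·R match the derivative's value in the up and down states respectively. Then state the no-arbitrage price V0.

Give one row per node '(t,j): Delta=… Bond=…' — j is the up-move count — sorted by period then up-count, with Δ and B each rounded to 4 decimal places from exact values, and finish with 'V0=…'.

(0,0): Delta=4.6800 Bond=-468.1817
V0=55.9783

Under the risk-neutral measure, an up-move has probability p* = (R−d)/(u−d) = 0.4400 and values discount at R = 1.03.
Payoff layer (t=1): V(1,0)=0.0000, V(1,1)=131.0400
  t=0,j=0: stock 112.0000 → up 131.0400 (V=131.0400), down 103.0400 (V=0.0000). Price 55.9783; hedge Δ=4.6800, bond B=-468.1817.
Check: Δ(0,0)·S0 + B(0,0) = 55.9783 = V0.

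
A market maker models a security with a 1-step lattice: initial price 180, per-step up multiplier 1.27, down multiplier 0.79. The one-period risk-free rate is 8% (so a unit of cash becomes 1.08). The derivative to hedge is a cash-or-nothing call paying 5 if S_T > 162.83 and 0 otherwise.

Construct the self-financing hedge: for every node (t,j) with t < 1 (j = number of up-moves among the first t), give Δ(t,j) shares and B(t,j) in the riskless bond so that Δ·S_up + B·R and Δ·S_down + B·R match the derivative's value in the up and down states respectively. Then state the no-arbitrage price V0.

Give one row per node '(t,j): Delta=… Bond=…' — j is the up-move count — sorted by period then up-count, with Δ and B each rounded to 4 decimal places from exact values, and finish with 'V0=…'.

Risk-neutral probability p* = (R−d)/(u−d) = (1.08−0.79)/(1.27−0.79) = 0.6042.
Payoff layer (t=1): V(1,0)=0.0000, V(1,1)=5.0000
  t=0,j=0: stock 180.0000 → up 228.6000 (V=5.0000), down 142.2000 (V=0.0000). Price 2.7971; hedge Δ=0.0579, bond B=-7.6196.
Check: Δ(0,0)·S0 + B(0,0) = 2.7971 = V0.

(0,0): Delta=0.0579 Bond=-7.6196
V0=2.7971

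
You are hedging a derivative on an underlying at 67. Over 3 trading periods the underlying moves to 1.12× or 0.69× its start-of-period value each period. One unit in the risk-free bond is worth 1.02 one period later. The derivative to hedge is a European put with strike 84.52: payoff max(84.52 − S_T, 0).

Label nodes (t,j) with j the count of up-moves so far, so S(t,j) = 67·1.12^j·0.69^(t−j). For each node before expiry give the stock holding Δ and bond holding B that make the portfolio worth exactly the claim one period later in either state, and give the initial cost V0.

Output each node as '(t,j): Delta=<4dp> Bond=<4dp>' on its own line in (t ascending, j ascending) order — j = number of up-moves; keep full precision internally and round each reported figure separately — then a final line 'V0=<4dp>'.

(0,0): Delta=-0.8112 Bond=71.0865
(1,0): Delta=-1.0000 Bond=81.2380
(1,1): Delta=-0.7759 Bond=69.8628
(2,0): Delta=-1.0000 Bond=82.8627
(2,1): Delta=-1.0000 Bond=82.8627
(2,2): Delta=-0.7341 Bond=67.7441
V0=16.7383

Under the risk-neutral measure, an up-move has probability p* = (R−d)/(u−d) = 0.7674 and values discount at R = 1.02.
Payoff layer (t=3): V(3,0)=62.5099, V(3,1)=48.7935, V(3,2)=26.5291, V(3,3)=0.0000
  t=2,j=0: stock 31.8987 → up 35.7265 (V=48.7935), down 22.0101 (V=62.5099). Price 50.9640; hedge Δ=-1.0000, bond B=82.8627.
  t=2,j=1: stock 51.7776 → up 57.9909 (V=26.5291), down 35.7265 (V=48.7935). Price 31.0851; hedge Δ=-1.0000, bond B=82.8627.
  t=2,j=2: stock 84.0448 → up 94.1302 (V=0.0000), down 57.9909 (V=26.5291). Price 6.0486; hedge Δ=-0.7341, bond B=67.7441.
  t=1,j=0: stock 46.2300 → up 51.7776 (V=31.0851), down 31.8987 (V=50.9640). Price 35.0080; hedge Δ=-1.0000, bond B=81.2380.
  t=1,j=1: stock 75.0400 → up 84.0448 (V=6.0486), down 51.7776 (V=31.0851). Price 11.6383; hedge Δ=-0.7759, bond B=69.8628.
  t=0,j=0: stock 67.0000 → up 75.0400 (V=11.6383), down 46.2300 (V=35.0080). Price 16.7383; hedge Δ=-0.8112, bond B=71.0865.
Each (Δ,B) replicates both successor values, so the strategy is self-financing and V0 is arbitrage-free.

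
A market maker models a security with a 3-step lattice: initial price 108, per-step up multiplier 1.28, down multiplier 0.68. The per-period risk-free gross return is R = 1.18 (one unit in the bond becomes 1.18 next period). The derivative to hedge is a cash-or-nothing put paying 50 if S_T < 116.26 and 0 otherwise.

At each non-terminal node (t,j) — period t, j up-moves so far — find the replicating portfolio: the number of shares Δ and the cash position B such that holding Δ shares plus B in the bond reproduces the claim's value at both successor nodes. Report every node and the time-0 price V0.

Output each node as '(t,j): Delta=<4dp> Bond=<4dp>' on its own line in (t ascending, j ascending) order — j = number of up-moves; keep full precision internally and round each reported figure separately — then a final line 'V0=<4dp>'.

(0,0): Delta=-0.1539 Bond=18.8788
(1,0): Delta=-0.8014 Bond=69.8235
(1,1): Delta=-0.0851 Bond=12.7677
(2,0): Delta=0.0000 Bond=42.3729
(2,1): Delta=-0.8865 Bond=90.3955
(2,2): Delta=0.0000 Bond=0.0000
V0=2.2542

Under the risk-neutral measure, an up-move has probability p* = (R−d)/(u−d) = 0.8333 and values discount at R = 1.18.
At expiry t=3: V(3,0)=50.0000, V(3,1)=50.0000, V(3,2)=0.0000, V(3,3)=0.0000
  t=2,j=0: stock 49.9392 → up 63.9222 (V=50.0000), down 33.9587 (V=50.0000). Price 42.3729; hedge Δ=0.0000, bond B=42.3729.
  t=2,j=1: stock 94.0032 → up 120.3241 (V=0.0000), down 63.9222 (V=50.0000). Price 7.0621; hedge Δ=-0.8865, bond B=90.3955.
  t=2,j=2: stock 176.9472 → up 226.4924 (V=0.0000), down 120.3241 (V=0.0000). Price 0.0000; hedge Δ=0.0000, bond B=0.0000.
  t=1,j=0: stock 73.4400 → up 94.0032 (V=7.0621), down 49.9392 (V=42.3729). Price 10.9723; hedge Δ=-0.8014, bond B=69.8235.
  t=1,j=1: stock 138.2400 → up 176.9472 (V=0.0000), down 94.0032 (V=7.0621). Price 0.9975; hedge Δ=-0.0851, bond B=12.7677.
  t=0,j=0: stock 108.0000 → up 138.2400 (V=0.9975), down 73.4400 (V=10.9723). Price 2.2542; hedge Δ=-0.1539, bond B=18.8788.
Self-financing check: at every node Δ·S+B equals the discounted successor values.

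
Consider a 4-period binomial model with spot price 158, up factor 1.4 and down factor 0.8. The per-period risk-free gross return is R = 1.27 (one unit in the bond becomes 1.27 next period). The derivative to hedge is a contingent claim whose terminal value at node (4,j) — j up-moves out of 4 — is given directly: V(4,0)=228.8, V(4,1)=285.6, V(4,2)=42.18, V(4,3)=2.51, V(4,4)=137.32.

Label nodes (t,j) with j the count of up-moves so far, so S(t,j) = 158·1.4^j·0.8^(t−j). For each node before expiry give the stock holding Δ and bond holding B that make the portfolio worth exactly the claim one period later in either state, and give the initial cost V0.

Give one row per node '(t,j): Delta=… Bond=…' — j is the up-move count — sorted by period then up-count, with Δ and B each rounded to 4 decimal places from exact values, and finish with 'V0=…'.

Since d<R<u, set p* = (R−d)/(u−d) = 0.7833; price each node as the discounted p*-expectation of its children.
At expiry t=4: V(4,0)=228.8000, V(4,1)=285.6000, V(4,2)=42.1800, V(4,3)=2.5100, V(4,4)=137.3200
Node (3,0) S=80.8960: V=(p*·285.6000+(1−p*)·228.8000)/1.27=215.1916; Δ=(285.6000−228.8000)/(113.2544−64.7168)=1.1702; B=V−Δ·S=120.5249
Node (3,1) S=141.5680: V=(p*·42.1800+(1−p*)·285.6000)/1.27=74.7409; Δ=(42.1800−285.6000)/(198.1952−113.2544)=-2.8658; B=V−Δ·S=480.4409
Node (3,2) S=247.7440: V=(p*·2.5100+(1−p*)·42.1800)/1.27=8.7442; Δ=(2.5100−42.1800)/(346.8416−198.1952)=-0.2669; B=V−Δ·S=74.8609
Node (3,3) S=433.5520: V=(p*·137.3200+(1−p*)·2.5100)/1.27=85.1269; Δ=(137.3200−2.5100)/(606.9728−346.8416)=0.5182; B=V−Δ·S=-139.5564
Node (2,0) S=101.1200: V=(p*·74.7409+(1−p*)·215.1916)/1.27=82.8125; Δ=(74.7409−215.1916)/(141.5680−80.8960)=-2.3149; B=V−Δ·S=316.8970
Node (2,1) S=176.9600: V=(p*·8.7442+(1−p*)·74.7409)/1.27=18.1445; Δ=(8.7442−74.7409)/(247.7440−141.5680)=-0.6216; B=V−Δ·S=128.1390
Node (2,2) S=309.6800: V=(p*·85.1269+(1−p*)·8.7442)/1.27=53.9979; Δ=(85.1269−8.7442)/(433.5520−247.7440)=0.4111; B=V−Δ·S=-73.3066
Node (1,0) S=126.4000: V=(p*·18.1445+(1−p*)·82.8125)/1.27=25.3196; Δ=(18.1445−82.8125)/(176.9600−101.1200)=-0.8527; B=V−Δ·S=133.0997
Node (1,1) S=221.2000: V=(p*·53.9979+(1−p*)·18.1445)/1.27=36.4013; Δ=(53.9979−18.1445)/(309.6800−176.9600)=0.2701; B=V−Δ·S=-23.3543
Node (0,0) S=158.0000: V=(p*·36.4013+(1−p*)·25.3196)/1.27=26.7719; Δ=(36.4013−25.3196)/(221.2000−126.4000)=0.1169; B=V−Δ·S=8.3024
Self-financing check: at every node Δ·S+B equals the discounted successor values.

(0,0): Delta=0.1169 Bond=8.3024
(1,0): Delta=-0.8527 Bond=133.0997
(1,1): Delta=0.2701 Bond=-23.3543
(2,0): Delta=-2.3149 Bond=316.8970
(2,1): Delta=-0.6216 Bond=128.1390
(2,2): Delta=0.4111 Bond=-73.3066
(3,0): Delta=1.1702 Bond=120.5249
(3,1): Delta=-2.8658 Bond=480.4409
(3,2): Delta=-0.2669 Bond=74.8609
(3,3): Delta=0.5182 Bond=-139.5564
V0=26.7719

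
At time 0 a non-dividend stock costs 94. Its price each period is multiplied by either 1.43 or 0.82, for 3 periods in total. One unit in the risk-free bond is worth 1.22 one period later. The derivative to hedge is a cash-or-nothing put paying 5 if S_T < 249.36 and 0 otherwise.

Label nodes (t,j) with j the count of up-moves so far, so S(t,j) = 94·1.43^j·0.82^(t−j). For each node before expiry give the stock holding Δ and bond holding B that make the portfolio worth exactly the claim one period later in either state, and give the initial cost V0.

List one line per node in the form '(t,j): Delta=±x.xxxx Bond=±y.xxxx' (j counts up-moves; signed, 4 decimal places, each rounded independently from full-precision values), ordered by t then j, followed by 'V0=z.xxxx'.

(0,0): Delta=-0.0252 Bond=4.3451
(1,0): Delta=0.0000 Bond=3.3593
(1,1): Delta=-0.0328 Bond=6.3205
(2,0): Delta=0.0000 Bond=4.0984
(2,1): Delta=0.0000 Bond=4.0984
(2,2): Delta=-0.0426 Bond=9.6076
V0=1.9771

Under the risk-neutral measure, an up-move has probability p* = (R−d)/(u−d) = 0.6557 and values discount at R = 1.22.
Terminal payoffs: V(3,0)=5.0000, V(3,1)=5.0000, V(3,2)=5.0000, V(3,3)=0.0000
(2,0): S=63.2056. Δ = (V_up−V_dn)/(S_up−S_dn) = (5.0000−5.0000)/(90.3840−51.8286) = 0.0000. V = [p*·5.0000 + (1−p*)·5.0000]/1.22 = 4.0984. B = V − Δ·S = 4.0984.
(2,1): S=110.2244. Δ = (V_up−V_dn)/(S_up−S_dn) = (5.0000−5.0000)/(157.6209−90.3840) = 0.0000. V = [p*·5.0000 + (1−p*)·5.0000]/1.22 = 4.0984. B = V − Δ·S = 4.0984.
(2,2): S=192.2206. Δ = (V_up−V_dn)/(S_up−S_dn) = (0.0000−5.0000)/(274.8755−157.6209) = -0.0426. V = [p*·0.0000 + (1−p*)·5.0000]/1.22 = 1.4109. B = V − Δ·S = 9.6076.
(1,0): S=77.0800. Δ = (V_up−V_dn)/(S_up−S_dn) = (4.0984−4.0984)/(110.2244−63.2056) = 0.0000. V = [p*·4.0984 + (1−p*)·4.0984]/1.22 = 3.3593. B = V − Δ·S = 3.3593.
(1,1): S=134.4200. Δ = (V_up−V_dn)/(S_up−S_dn) = (1.4109−4.0984)/(192.2206−110.2244) = -0.0328. V = [p*·1.4109 + (1−p*)·4.0984]/1.22 = 1.9148. B = V − Δ·S = 6.3205.
(0,0): S=94.0000. Δ = (V_up−V_dn)/(S_up−S_dn) = (1.9148−3.3593)/(134.4200−77.0800) = -0.0252. V = [p*·1.9148 + (1−p*)·3.3593]/1.22 = 1.9771. B = V − Δ·S = 4.3451.
Self-financing check: at every node Δ·S+B equals the discounted successor values.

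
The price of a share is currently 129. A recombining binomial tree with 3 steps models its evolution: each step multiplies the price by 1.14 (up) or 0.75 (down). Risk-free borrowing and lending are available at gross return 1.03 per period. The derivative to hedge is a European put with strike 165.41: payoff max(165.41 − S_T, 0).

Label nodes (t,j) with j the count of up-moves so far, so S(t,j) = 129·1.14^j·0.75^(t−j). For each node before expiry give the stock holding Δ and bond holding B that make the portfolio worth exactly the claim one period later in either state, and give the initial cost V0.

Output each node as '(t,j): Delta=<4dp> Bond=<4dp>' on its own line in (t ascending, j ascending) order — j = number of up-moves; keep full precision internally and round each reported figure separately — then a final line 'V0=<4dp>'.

(0,0): Delta=-0.7517 Bond=128.0519
(1,0): Delta=-1.0000 Bond=155.9148
(1,1): Delta=-0.6875 Bond=122.4565
(2,0): Delta=-1.0000 Bond=160.5922
(2,1): Delta=-1.0000 Bond=160.5922
(2,2): Delta=-0.6068 Bond=112.5915
V0=31.0803

The replicating-portfolio and risk-neutral prices coincide; use p* = (1.03−0.75)/(1.14−0.75) = 0.7179 for the latter.
At expiry t=3: V(3,0)=110.9881, V(3,1)=82.6888, V(3,2)=39.6737, V(3,3)=0.0000
Node (2,0) S=72.5625: V=(p*·82.6888+(1−p*)·110.9881)/1.03=88.0297; Δ=(82.6888−110.9881)/(82.7212−54.4219)=-1.0000; B=V−Δ·S=160.5922
Node (2,1) S=110.2950: V=(p*·39.6737+(1−p*)·82.6888)/1.03=50.2972; Δ=(39.6737−82.6888)/(125.7363−82.7212)=-1.0000; B=V−Δ·S=160.5922
Node (2,2) S=167.6484: V=(p*·0.0000+(1−p*)·39.6737)/1.03=10.8641; Δ=(0.0000−39.6737)/(191.1192−125.7363)=-0.6068; B=V−Δ·S=112.5915
Node (1,0) S=96.7500: V=(p*·50.2972+(1−p*)·88.0297)/1.03=59.1648; Δ=(50.2972−88.0297)/(110.2950−72.5625)=-1.0000; B=V−Δ·S=155.9148
Node (1,1) S=147.0600: V=(p*·10.8641+(1−p*)·50.2972)/1.03=21.3459; Δ=(10.8641−50.2972)/(167.6484−110.2950)=-0.6875; B=V−Δ·S=122.4565
Node (0,0) S=129.0000: V=(p*·21.3459+(1−p*)·59.1648)/1.03=31.0803; Δ=(21.3459−59.1648)/(147.0600−96.7500)=-0.7517; B=V−Δ·S=128.0519
Check: Δ(0,0)·S0 + B(0,0) = 31.0803 = V0.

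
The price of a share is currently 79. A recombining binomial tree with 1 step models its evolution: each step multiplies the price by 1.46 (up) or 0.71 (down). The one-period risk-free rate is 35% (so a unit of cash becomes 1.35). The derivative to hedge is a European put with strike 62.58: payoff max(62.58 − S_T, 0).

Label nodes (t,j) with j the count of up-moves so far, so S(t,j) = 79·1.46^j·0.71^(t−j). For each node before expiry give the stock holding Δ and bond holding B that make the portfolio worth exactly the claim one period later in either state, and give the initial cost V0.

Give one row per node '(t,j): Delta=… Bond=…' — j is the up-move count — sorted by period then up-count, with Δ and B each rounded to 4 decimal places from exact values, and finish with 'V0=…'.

The replicating-portfolio and risk-neutral prices coincide; use p* = (1.35−0.71)/(1.46−0.71) = 0.8533 for the latter.
At expiry t=1: V(1,0)=6.4900, V(1,1)=0.0000
  t=0,j=0: stock 79.0000 → up 115.3400 (V=0.0000), down 56.0900 (V=6.4900). Price 0.7051; hedge Δ=-0.1095, bond B=9.3584.
Self-financing check: at every node Δ·S+B equals the discounted successor values.

(0,0): Delta=-0.1095 Bond=9.3584
V0=0.7051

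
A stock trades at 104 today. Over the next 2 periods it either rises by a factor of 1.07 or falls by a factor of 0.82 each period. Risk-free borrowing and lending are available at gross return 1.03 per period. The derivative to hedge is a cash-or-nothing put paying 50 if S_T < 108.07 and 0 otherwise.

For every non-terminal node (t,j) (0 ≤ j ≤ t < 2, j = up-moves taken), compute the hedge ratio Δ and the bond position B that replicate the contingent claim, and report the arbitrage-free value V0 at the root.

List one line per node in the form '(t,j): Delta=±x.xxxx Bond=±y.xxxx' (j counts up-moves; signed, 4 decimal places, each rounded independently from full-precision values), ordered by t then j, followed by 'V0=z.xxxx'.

Since d<R<u, set p* = (R−d)/(u−d) = 0.8400; price each node as the discounted p*-expectation of its children.
Payoff layer (t=2): V(2,0)=50.0000, V(2,1)=50.0000, V(2,2)=0.0000
  t=1,j=0: stock 85.2800 → up 91.2496 (V=50.0000), down 69.9296 (V=50.0000). Price 48.5437; hedge Δ=0.0000, bond B=48.5437.
  t=1,j=1: stock 111.2800 → up 119.0696 (V=0.0000), down 91.2496 (V=50.0000). Price 7.7670; hedge Δ=-1.7973, bond B=207.7670.
  t=0,j=0: stock 104.0000 → up 111.2800 (V=7.7670), down 85.2800 (V=48.5437). Price 13.8750; hedge Δ=-1.5683, bond B=176.9818.
Self-financing check: at every node Δ·S+B equals the discounted successor values.

(0,0): Delta=-1.5683 Bond=176.9818
(1,0): Delta=0.0000 Bond=48.5437
(1,1): Delta=-1.7973 Bond=207.7670
V0=13.8750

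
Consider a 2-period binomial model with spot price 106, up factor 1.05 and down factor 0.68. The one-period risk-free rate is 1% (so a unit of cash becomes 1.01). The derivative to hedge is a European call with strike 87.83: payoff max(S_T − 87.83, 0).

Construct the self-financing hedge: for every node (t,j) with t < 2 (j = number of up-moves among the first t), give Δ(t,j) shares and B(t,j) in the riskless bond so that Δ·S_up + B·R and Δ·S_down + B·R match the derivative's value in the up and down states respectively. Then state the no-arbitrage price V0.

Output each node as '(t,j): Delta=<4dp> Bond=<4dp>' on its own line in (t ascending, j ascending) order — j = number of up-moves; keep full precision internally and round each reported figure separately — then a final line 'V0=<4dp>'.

Risk-neutral probability p* = (R−d)/(u−d) = (1.01−0.68)/(1.05−0.68) = 0.8919.
Terminal payoffs: V(2,0)=0.0000, V(2,1)=0.0000, V(2,2)=29.0350
(1,0): S=72.0800. Δ = (V_up−V_dn)/(S_up−S_dn) = (0.0000−0.0000)/(75.6840−49.0144) = 0.0000. V = [p*·0.0000 + (1−p*)·0.0000]/1.01 = 0.0000. B = V − Δ·S = 0.0000.
(1,1): S=111.3000. Δ = (V_up−V_dn)/(S_up−S_dn) = (29.0350−0.0000)/(116.8650−75.6840) = 0.7051. V = [p*·29.0350 + (1−p*)·0.0000]/1.01 = 25.6397. B = V − Δ·S = -52.8333.
(0,0): S=106.0000. Δ = (V_up−V_dn)/(S_up−S_dn) = (25.6397−0.0000)/(111.3000−72.0800) = 0.6537. V = [p*·25.6397 + (1−p*)·0.0000]/1.01 = 22.6414. B = V − Δ·S = -46.6550.
Root portfolio cost Δ·106+B reproduces V0=22.6414.

(0,0): Delta=0.6537 Bond=-46.6550
(1,0): Delta=0.0000 Bond=0.0000
(1,1): Delta=0.7051 Bond=-52.8333
V0=22.6414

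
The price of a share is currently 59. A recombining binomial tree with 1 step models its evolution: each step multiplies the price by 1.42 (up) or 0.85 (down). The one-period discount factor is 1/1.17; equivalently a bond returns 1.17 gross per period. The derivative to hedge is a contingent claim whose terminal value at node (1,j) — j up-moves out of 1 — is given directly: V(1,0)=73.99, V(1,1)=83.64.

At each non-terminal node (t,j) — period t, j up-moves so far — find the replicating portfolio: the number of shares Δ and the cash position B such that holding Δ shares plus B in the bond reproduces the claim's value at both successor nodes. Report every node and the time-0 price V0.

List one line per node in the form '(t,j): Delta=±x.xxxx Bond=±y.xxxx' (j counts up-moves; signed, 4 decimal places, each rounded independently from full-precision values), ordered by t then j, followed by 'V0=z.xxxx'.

(0,0): Delta=0.2869 Bond=50.9399
V0=67.8697

Risk-neutral probability p* = (R−d)/(u−d) = (1.17−0.85)/(1.42−0.85) = 0.5614.
Terminal payoffs: V(1,0)=73.9900, V(1,1)=83.6400
Node (0,0) S=59.0000: V=(p*·83.6400+(1−p*)·73.9900)/1.17=67.8697; Δ=(83.6400−73.9900)/(83.7800−50.1500)=0.2869; B=V−Δ·S=50.9399
Root portfolio cost Δ·59+B reproduces V0=67.8697.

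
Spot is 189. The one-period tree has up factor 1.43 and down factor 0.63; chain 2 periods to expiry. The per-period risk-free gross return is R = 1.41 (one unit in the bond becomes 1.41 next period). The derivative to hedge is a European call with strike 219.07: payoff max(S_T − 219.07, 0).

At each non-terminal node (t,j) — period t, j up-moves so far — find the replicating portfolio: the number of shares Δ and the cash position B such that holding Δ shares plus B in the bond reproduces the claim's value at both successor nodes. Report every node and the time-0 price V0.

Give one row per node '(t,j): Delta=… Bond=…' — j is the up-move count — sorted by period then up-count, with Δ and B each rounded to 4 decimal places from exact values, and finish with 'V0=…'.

Risk-neutral probability p* = (R−d)/(u−d) = (1.41−0.63)/(1.43−0.63) = 0.9750.
Payoff layer (t=2): V(2,0)=0.0000, V(2,1)=0.0000, V(2,2)=167.4161
Node (1,0) S=119.0700: V=(p*·0.0000+(1−p*)·0.0000)/1.41=0.0000; Δ=(0.0000−0.0000)/(170.2701−75.0141)=0.0000; B=V−Δ·S=0.0000
Node (1,1) S=270.2700: V=(p*·167.4161+(1−p*)·0.0000)/1.41=115.7665; Δ=(167.4161−0.0000)/(386.4861−170.2701)=0.7743; B=V−Δ·S=-93.5037
Node (0,0) S=189.0000: V=(p*·115.7665+(1−p*)·0.0000)/1.41=80.0513; Δ=(115.7665−0.0000)/(270.2700−119.0700)=0.7657; B=V−Δ·S=-64.6568
Self-financing check: at every node Δ·S+B equals the discounted successor values.

(0,0): Delta=0.7657 Bond=-64.6568
(1,0): Delta=0.0000 Bond=0.0000
(1,1): Delta=0.7743 Bond=-93.5037
V0=80.0513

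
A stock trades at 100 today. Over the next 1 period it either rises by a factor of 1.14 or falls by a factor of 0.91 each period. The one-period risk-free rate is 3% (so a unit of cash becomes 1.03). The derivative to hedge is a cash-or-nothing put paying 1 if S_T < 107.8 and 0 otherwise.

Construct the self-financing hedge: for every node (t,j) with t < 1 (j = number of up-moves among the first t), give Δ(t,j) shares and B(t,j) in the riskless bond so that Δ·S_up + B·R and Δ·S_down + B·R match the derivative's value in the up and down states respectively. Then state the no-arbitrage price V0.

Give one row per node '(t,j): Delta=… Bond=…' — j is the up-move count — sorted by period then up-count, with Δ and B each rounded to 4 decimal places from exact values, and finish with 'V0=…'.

Under the risk-neutral measure, an up-move has probability p* = (R−d)/(u−d) = 0.5217 and values discount at R = 1.03.
Payoff layer (t=1): V(1,0)=1.0000, V(1,1)=0.0000
(0,0): S=100.0000. Δ = (V_up−V_dn)/(S_up−S_dn) = (0.0000−1.0000)/(114.0000−91.0000) = -0.0435. V = [p*·0.0000 + (1−p*)·1.0000]/1.03 = 0.4643. B = V − Δ·S = 4.8122.
Check: Δ(0,0)·S0 + B(0,0) = 0.4643 = V0.

(0,0): Delta=-0.0435 Bond=4.8122
V0=0.4643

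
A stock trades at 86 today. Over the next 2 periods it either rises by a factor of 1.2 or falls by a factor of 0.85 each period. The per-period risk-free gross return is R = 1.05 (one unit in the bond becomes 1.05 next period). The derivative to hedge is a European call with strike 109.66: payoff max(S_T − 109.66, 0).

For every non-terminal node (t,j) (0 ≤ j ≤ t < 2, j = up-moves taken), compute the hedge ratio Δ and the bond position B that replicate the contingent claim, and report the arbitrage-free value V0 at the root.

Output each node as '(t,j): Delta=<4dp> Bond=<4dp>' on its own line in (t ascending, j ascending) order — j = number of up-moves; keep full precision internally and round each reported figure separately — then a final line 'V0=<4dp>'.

The replicating-portfolio and risk-neutral prices coincide; use p* = (1.05−0.85)/(1.2−0.85) = 0.5714 for the latter.
At expiry t=2: V(2,0)=0.0000, V(2,1)=0.0000, V(2,2)=14.1800
(1,0): S=73.1000. Δ = (V_up−V_dn)/(S_up−S_dn) = (0.0000−0.0000)/(87.7200−62.1350) = 0.0000. V = [p*·0.0000 + (1−p*)·0.0000]/1.05 = 0.0000. B = V − Δ·S = 0.0000.
(1,1): S=103.2000. Δ = (V_up−V_dn)/(S_up−S_dn) = (14.1800−0.0000)/(123.8400−87.7200) = 0.3926. V = [p*·14.1800 + (1−p*)·0.0000]/1.05 = 7.7170. B = V − Δ·S = -32.7973.
(0,0): S=86.0000. Δ = (V_up−V_dn)/(S_up−S_dn) = (7.7170−0.0000)/(103.2000−73.1000) = 0.2564. V = [p*·7.7170 + (1−p*)·0.0000]/1.05 = 4.1997. B = V − Δ·S = -17.8489.
Self-financing check: at every node Δ·S+B equals the discounted successor values.

(0,0): Delta=0.2564 Bond=-17.8489
(1,0): Delta=0.0000 Bond=0.0000
(1,1): Delta=0.3926 Bond=-32.7973
V0=4.1997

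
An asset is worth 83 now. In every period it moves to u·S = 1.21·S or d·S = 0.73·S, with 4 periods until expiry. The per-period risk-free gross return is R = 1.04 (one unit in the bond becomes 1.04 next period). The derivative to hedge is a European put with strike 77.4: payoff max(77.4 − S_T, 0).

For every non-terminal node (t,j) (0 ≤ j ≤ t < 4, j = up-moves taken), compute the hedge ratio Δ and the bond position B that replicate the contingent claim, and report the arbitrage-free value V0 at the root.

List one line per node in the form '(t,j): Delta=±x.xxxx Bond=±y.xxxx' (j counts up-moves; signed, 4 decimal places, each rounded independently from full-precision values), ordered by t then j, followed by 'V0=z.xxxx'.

Under the risk-neutral measure, an up-move has probability p* = (R−d)/(u−d) = 0.6458 and values discount at R = 1.04.
Terminal values V(4,·): V(4,0)=53.8295, V(4,1)=38.3310, V(4,2)=12.6418, V(4,3)=0.0000, V(4,4)=0.0000
Node (3,0) S=32.2884: V=(p*·38.3310+(1−p*)·53.8295)/1.04=42.1347; Δ=(38.3310−53.8295)/(39.0690−23.5705)=-1.0000; B=V−Δ·S=74.4231
Node (3,1) S=53.5191: V=(p*·12.6418+(1−p*)·38.3310)/1.04=20.9039; Δ=(12.6418−38.3310)/(64.7582−39.0690)=-1.0000; B=V−Δ·S=74.4231
Node (3,2) S=88.7098: V=(p*·0.0000+(1−p*)·12.6418)/1.04=4.3051; Δ=(0.0000−12.6418)/(107.3389−64.7582)=-0.2969; B=V−Δ·S=30.6423
Node (3,3) S=147.0396: V=(p*·0.0000+(1−p*)·0.0000)/1.04=0.0000; Δ=(0.0000−0.0000)/(177.9179−107.3389)=0.0000; B=V−Δ·S=0.0000
Node (2,0) S=44.2307: V=(p*·20.9039+(1−p*)·42.1347)/1.04=27.3300; Δ=(20.9039−42.1347)/(53.5191−32.2884)=-1.0000; B=V−Δ·S=71.5607
Node (2,1) S=73.3139: V=(p*·4.3051+(1−p*)·20.9039)/1.04=9.7922; Δ=(4.3051−20.9039)/(88.7098−53.5191)=-0.4717; B=V−Δ·S=44.3730
Node (2,2) S=121.5203: V=(p*·0.0000+(1−p*)·4.3051)/1.04=1.4661; Δ=(0.0000−4.3051)/(147.0396−88.7098)=-0.0738; B=V−Δ·S=10.4351
Node (1,0) S=60.5900: V=(p*·9.7922+(1−p*)·27.3300)/1.04=15.3880; Δ=(9.7922−27.3300)/(73.3139−44.2307)=-0.6030; B=V−Δ·S=51.9250
Node (1,1) S=100.4300: V=(p*·1.4661+(1−p*)·9.7922)/1.04=4.2451; Δ=(1.4661−9.7922)/(121.5203−73.3139)=-0.1727; B=V−Δ·S=21.5911
Node (0,0) S=83.0000: V=(p*·4.2451+(1−p*)·15.3880)/1.04=7.8765; Δ=(4.2451−15.3880)/(100.4300−60.5900)=-0.2797; B=V−Δ·S=31.0907
Root portfolio cost Δ·83+B reproduces V0=7.8765.

(0,0): Delta=-0.2797 Bond=31.0907
(1,0): Delta=-0.6030 Bond=51.9250
(1,1): Delta=-0.1727 Bond=21.5911
(2,0): Delta=-1.0000 Bond=71.5607
(2,1): Delta=-0.4717 Bond=44.3730
(2,2): Delta=-0.0738 Bond=10.4351
(3,0): Delta=-1.0000 Bond=74.4231
(3,1): Delta=-1.0000 Bond=74.4231
(3,2): Delta=-0.2969 Bond=30.6423
(3,3): Delta=0.0000 Bond=0.0000
V0=7.8765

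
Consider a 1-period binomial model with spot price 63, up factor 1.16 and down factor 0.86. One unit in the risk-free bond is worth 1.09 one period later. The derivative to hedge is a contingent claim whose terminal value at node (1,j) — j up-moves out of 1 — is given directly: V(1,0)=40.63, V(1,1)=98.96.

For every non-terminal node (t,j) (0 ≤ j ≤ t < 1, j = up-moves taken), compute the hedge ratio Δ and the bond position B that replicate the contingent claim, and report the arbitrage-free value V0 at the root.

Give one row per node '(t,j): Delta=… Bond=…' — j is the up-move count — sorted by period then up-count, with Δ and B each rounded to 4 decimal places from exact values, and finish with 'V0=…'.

(0,0): Delta=3.0862 Bond=-116.1309
V0=78.3024

Risk-neutral probability p* = (R−d)/(u−d) = (1.09−0.86)/(1.16−0.86) = 0.7667.
Terminal payoffs: V(1,0)=40.6300, V(1,1)=98.9600
Node (0,0) S=63.0000: V=(p*·98.9600+(1−p*)·40.6300)/1.09=78.3024; Δ=(98.9600−40.6300)/(73.0800−54.1800)=3.0862; B=V−Δ·S=-116.1309
Check: Δ(0,0)·S0 + B(0,0) = 78.3024 = V0.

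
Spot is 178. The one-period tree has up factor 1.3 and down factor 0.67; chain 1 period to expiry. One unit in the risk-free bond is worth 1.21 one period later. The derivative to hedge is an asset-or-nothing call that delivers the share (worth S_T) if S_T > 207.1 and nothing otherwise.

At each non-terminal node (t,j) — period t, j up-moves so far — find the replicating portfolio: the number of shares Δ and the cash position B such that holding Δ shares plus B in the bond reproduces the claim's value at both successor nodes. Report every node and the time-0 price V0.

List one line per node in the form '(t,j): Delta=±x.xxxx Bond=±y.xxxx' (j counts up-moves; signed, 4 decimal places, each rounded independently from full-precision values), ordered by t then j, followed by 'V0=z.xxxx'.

Risk-neutral probability p* = (R−d)/(u−d) = (1.21−0.67)/(1.3−0.67) = 0.8571.
Terminal values V(1,·): V(1,0)=0.0000, V(1,1)=231.4000
(0,0): S=178.0000. Δ = (V_up−V_dn)/(S_up−S_dn) = (231.4000−0.0000)/(231.4000−119.2600) = 2.0635. V = [p*·231.4000 + (1−p*)·0.0000]/1.21 = 163.9197. B = V − Δ·S = -203.3819.
Each (Δ,B) replicates both successor values, so the strategy is self-financing and V0 is arbitrage-free.

(0,0): Delta=2.0635 Bond=-203.3819
V0=163.9197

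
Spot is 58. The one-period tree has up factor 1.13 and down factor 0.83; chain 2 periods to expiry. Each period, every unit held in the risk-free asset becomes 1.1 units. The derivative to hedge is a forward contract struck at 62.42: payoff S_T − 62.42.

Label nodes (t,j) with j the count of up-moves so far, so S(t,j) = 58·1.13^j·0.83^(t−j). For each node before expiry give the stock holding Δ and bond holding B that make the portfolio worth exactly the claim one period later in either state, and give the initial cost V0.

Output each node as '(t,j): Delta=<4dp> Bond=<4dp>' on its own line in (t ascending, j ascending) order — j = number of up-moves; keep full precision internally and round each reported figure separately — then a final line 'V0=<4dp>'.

(0,0): Delta=1.0000 Bond=-51.5868
(1,0): Delta=1.0000 Bond=-56.7455
(1,1): Delta=1.0000 Bond=-56.7455
V0=6.4132

No-arbitrage ⇒ martingale measure with p* = (R−d)/(u−d) = 0.9000.
At expiry t=2: V(2,0)=-22.4638, V(2,1)=-8.0218, V(2,2)=11.6402
  t=1,j=0: stock 48.1400 → up 54.3982 (V=-8.0218), down 39.9562 (V=-22.4638). Price -8.6055; hedge Δ=1.0000, bond B=-56.7455.
  t=1,j=1: stock 65.5400 → up 74.0602 (V=11.6402), down 54.3982 (V=-8.0218). Price 8.7945; hedge Δ=1.0000, bond B=-56.7455.
  t=0,j=0: stock 58.0000 → up 65.5400 (V=8.7945), down 48.1400 (V=-8.6055). Price 6.4132; hedge Δ=1.0000, bond B=-51.5868.
The time-0 hedge costs 6.4132, which is the no-arbitrage price.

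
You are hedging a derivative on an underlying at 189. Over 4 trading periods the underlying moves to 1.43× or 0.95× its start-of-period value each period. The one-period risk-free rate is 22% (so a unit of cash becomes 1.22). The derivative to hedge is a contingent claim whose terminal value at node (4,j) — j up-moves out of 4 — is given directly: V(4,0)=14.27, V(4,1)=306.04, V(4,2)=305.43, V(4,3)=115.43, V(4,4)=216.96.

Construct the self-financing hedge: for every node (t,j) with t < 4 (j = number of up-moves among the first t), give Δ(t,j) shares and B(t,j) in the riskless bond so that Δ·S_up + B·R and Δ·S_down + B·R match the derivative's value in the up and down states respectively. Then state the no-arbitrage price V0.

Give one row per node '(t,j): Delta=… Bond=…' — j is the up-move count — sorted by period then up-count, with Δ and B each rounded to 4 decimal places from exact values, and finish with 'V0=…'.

(0,0): Delta=-0.2222 Bond=144.3856
(1,0): Delta=-0.0356 Bond=142.6589
(1,1): Delta=-0.3185 Bond=202.1995
(2,0): Delta=1.2745 Bond=-49.4287
(2,1): Delta=-0.7126 Bond=347.8558
(2,2): Delta=-0.1149 Bond=167.9937
(3,0): Delta=3.7512 Bond=-461.6323
(3,1): Delta=-0.0052 Bond=251.8420
(3,2): Delta=-1.0781 Bond=558.5833
(3,3): Delta=0.3827 Bond=-70.0941
V0=102.3967

Risk-neutral probability p* = (R−d)/(u−d) = (1.22−0.95)/(1.43−0.95) = 0.5625.
Terminal values V(4,·): V(4,0)=14.2700, V(4,1)=306.0400, V(4,2)=305.4300, V(4,3)=115.4300, V(4,4)=216.9600
  t=3,j=0: stock 162.0439 → up 231.7227 (V=306.0400), down 153.9417 (V=14.2700). Price 146.2218; hedge Δ=3.7512, bond B=-461.6323.
  t=3,j=1: stock 243.9187 → up 348.8037 (V=305.4300), down 231.7227 (V=306.0400). Price 250.5712; hedge Δ=-0.0052, bond B=251.8420.
  t=3,j=2: stock 367.1618 → up 525.0414 (V=115.4300), down 348.8037 (V=305.4300). Price 162.7500; hedge Δ=-1.0781, bond B=558.5833.
  t=3,j=3: stock 552.6751 → up 790.3254 (V=216.9600), down 525.0414 (V=115.4300). Price 141.4267; hedge Δ=0.3827, bond B=-70.0941.
  t=2,j=0: stock 170.5725 → up 243.9187 (V=250.5712), down 162.0439 (V=146.2218). Price 167.9659; hedge Δ=1.2745, bond B=-49.4287.
  t=2,j=1: stock 256.7565 → up 367.1618 (V=162.7500), down 243.9187 (V=250.5712). Price 164.8949; hedge Δ=-0.7126, bond B=347.8558.
  t=2,j=2: stock 386.4861 → up 552.6751 (V=141.4267), down 367.1618 (V=162.7500). Price 123.5702; hedge Δ=-0.1149, bond B=167.9937.
  t=1,j=0: stock 179.5500 → up 256.7565 (V=164.8949), down 170.5725 (V=167.9659). Price 136.2610; hedge Δ=-0.0356, bond B=142.6589.
  t=1,j=1: stock 270.2700 → up 386.4861 (V=123.5702), down 256.7565 (V=164.8949). Price 116.1064; hedge Δ=-0.3185, bond B=202.1995.
  t=0,j=0: stock 189.0000 → up 270.2700 (V=116.1064), down 179.5500 (V=136.2610). Price 102.3967; hedge Δ=-0.2222, bond B=144.3856.
Each (Δ,B) replicates both successor values, so the strategy is self-financing and V0 is arbitrage-free.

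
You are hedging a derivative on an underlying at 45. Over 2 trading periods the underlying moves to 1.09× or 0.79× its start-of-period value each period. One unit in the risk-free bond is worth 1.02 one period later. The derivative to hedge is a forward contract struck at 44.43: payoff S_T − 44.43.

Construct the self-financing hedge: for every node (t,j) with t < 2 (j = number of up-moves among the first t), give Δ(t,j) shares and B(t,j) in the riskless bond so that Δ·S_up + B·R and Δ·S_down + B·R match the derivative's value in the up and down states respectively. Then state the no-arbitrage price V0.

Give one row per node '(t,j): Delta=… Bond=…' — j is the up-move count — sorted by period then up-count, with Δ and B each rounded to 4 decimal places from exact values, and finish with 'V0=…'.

(0,0): Delta=1.0000 Bond=-42.7047
(1,0): Delta=1.0000 Bond=-43.5588
(1,1): Delta=1.0000 Bond=-43.5588
V0=2.2953

Since d<R<u, set p* = (R−d)/(u−d) = 0.7667; price each node as the discounted p*-expectation of its children.
At expiry t=2: V(2,0)=-16.3455, V(2,1)=-5.6805, V(2,2)=9.0345
Node (1,0) S=35.5500: V=(p*·-5.6805+(1−p*)·-16.3455)/1.02=-8.0088; Δ=(-5.6805−-16.3455)/(38.7495−28.0845)=1.0000; B=V−Δ·S=-43.5588
Node (1,1) S=49.0500: V=(p*·9.0345+(1−p*)·-5.6805)/1.02=5.4912; Δ=(9.0345−-5.6805)/(53.4645−38.7495)=1.0000; B=V−Δ·S=-43.5588
Node (0,0) S=45.0000: V=(p*·5.4912+(1−p*)·-8.0088)/1.02=2.2953; Δ=(5.4912−-8.0088)/(49.0500−35.5500)=1.0000; B=V−Δ·S=-42.7047
Self-financing check: at every node Δ·S+B equals the discounted successor values.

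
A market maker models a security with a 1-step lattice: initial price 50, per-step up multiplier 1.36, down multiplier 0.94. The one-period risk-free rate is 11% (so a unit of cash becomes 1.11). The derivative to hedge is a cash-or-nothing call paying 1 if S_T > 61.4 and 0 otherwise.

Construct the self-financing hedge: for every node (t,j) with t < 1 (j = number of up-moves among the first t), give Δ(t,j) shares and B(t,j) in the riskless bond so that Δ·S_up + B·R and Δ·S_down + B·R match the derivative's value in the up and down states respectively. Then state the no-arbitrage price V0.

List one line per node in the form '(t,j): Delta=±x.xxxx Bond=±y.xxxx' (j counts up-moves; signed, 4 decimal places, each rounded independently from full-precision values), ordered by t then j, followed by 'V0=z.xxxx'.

The replicating-portfolio and risk-neutral prices coincide; use p* = (1.11−0.94)/(1.36−0.94) = 0.4048 for the latter.
Terminal payoffs: V(1,0)=0.0000, V(1,1)=1.0000
(0,0): S=50.0000. Δ = (V_up−V_dn)/(S_up−S_dn) = (1.0000−0.0000)/(68.0000−47.0000) = 0.0476. V = [p*·1.0000 + (1−p*)·0.0000]/1.11 = 0.3647. B = V − Δ·S = -2.0163.
Root portfolio cost Δ·50+B reproduces V0=0.3647.

(0,0): Delta=0.0476 Bond=-2.0163
V0=0.3647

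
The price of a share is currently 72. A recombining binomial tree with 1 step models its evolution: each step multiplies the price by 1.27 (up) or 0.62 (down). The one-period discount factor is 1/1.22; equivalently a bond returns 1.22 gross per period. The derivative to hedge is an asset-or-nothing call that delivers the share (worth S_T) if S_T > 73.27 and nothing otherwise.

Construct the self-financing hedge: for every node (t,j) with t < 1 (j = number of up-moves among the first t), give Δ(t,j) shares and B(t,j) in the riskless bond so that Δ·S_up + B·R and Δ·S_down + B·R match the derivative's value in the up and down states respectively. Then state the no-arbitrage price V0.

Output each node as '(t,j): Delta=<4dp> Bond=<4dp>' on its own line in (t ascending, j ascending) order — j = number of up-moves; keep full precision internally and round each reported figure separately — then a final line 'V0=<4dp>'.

Risk-neutral probability p* = (R−d)/(u−d) = (1.22−0.62)/(1.27−0.62) = 0.9231.
Terminal payoffs: V(1,0)=0.0000, V(1,1)=91.4400
(0,0): S=72.0000. Δ = (V_up−V_dn)/(S_up−S_dn) = (91.4400−0.0000)/(91.4400−44.6400) = 1.9538. V = [p*·91.4400 + (1−p*)·0.0000]/1.22 = 69.1854. B = V − Δ·S = -71.4916.
Each (Δ,B) replicates both successor values, so the strategy is self-financing and V0 is arbitrage-free.

(0,0): Delta=1.9538 Bond=-71.4916
V0=69.1854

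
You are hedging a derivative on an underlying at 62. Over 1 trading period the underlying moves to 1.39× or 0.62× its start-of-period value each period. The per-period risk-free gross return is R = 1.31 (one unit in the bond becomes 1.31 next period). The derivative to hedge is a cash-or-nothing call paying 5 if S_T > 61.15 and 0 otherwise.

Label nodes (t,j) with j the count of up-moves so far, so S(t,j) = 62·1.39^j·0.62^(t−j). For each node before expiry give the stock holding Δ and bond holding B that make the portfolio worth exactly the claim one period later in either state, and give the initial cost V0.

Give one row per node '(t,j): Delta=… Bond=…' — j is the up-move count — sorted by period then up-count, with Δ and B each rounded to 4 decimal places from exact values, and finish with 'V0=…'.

(0,0): Delta=0.1047 Bond=-3.0733
V0=3.4202

Risk-neutral probability p* = (R−d)/(u−d) = (1.31−0.62)/(1.39−0.62) = 0.8961.
At expiry t=1: V(1,0)=0.0000, V(1,1)=5.0000
Node (0,0) S=62.0000: V=(p*·5.0000+(1−p*)·0.0000)/1.31=3.4202; Δ=(5.0000−0.0000)/(86.1800−38.4400)=0.1047; B=V−Δ·S=-3.0733
Self-financing check: at every node Δ·S+B equals the discounted successor values.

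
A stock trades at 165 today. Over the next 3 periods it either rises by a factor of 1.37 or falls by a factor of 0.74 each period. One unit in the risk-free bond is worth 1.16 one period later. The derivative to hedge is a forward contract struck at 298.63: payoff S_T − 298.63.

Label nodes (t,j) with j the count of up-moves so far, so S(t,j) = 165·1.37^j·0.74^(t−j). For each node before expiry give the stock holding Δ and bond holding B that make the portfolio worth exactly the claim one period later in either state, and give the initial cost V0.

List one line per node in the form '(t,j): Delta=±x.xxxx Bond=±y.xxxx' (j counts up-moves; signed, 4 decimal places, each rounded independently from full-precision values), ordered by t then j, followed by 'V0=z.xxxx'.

Since d<R<u, set p* = (R−d)/(u−d) = 0.6667; price each node as the discounted p*-expectation of its children.
Terminal payoffs: V(3,0)=-231.7680, V(3,1)=-174.8450, V(3,2)=-69.4605, V(3,3)=125.6432
(2,0): S=90.3540. Δ = (V_up−V_dn)/(S_up−S_dn) = (-174.8450−-231.7680)/(123.7850−66.8620) = 1.0000. V = [p*·-174.8450 + (1−p*)·-231.7680]/1.16 = -167.0857. B = V − Δ·S = -257.4397.
(2,1): S=167.2770. Δ = (V_up−V_dn)/(S_up−S_dn) = (-69.4605−-174.8450)/(229.1695−123.7850) = 1.0000. V = [p*·-69.4605 + (1−p*)·-174.8450]/1.16 = -90.1627. B = V − Δ·S = -257.4397.
(2,2): S=309.6885. Δ = (V_up−V_dn)/(S_up−S_dn) = (125.6432−-69.4605)/(424.2732−229.1695) = 1.0000. V = [p*·125.6432 + (1−p*)·-69.4605]/1.16 = 52.2488. B = V − Δ·S = -257.4397.
(1,0): S=122.1000. Δ = (V_up−V_dn)/(S_up−S_dn) = (-90.1627−-167.0857)/(167.2770−90.3540) = 1.0000. V = [p*·-90.1627 + (1−p*)·-167.0857]/1.16 = -99.8307. B = V − Δ·S = -221.9307.
(1,1): S=226.0500. Δ = (V_up−V_dn)/(S_up−S_dn) = (52.2488−-90.1627)/(309.6885−167.2770) = 1.0000. V = [p*·52.2488 + (1−p*)·-90.1627]/1.16 = 4.1193. B = V − Δ·S = -221.9307.
(0,0): S=165.0000. Δ = (V_up−V_dn)/(S_up−S_dn) = (4.1193−-99.8307)/(226.0500−122.1000) = 1.0000. V = [p*·4.1193 + (1−p*)·-99.8307]/1.16 = -26.3196. B = V − Δ·S = -191.3196.
Check: Δ(0,0)·S0 + B(0,0) = -26.3196 = V0.

(0,0): Delta=1.0000 Bond=-191.3196
(1,0): Delta=1.0000 Bond=-221.9307
(1,1): Delta=1.0000 Bond=-221.9307
(2,0): Delta=1.0000 Bond=-257.4397
(2,1): Delta=1.0000 Bond=-257.4397
(2,2): Delta=1.0000 Bond=-257.4397
V0=-26.3196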